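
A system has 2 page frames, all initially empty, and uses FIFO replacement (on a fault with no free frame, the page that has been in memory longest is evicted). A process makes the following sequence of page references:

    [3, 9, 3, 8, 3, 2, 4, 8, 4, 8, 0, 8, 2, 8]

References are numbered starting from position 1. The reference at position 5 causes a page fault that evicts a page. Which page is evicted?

9

pos 1: 3 → fault, frames (3)
pos 2: 9 → fault, frames (3 9)
pos 3: 3 → hit
pos 4: 8 → fault, evict 3, frames (9 8)
pos 5: 3 → fault, evict 9, frames (8 3)
At position 5, page 9 is evicted.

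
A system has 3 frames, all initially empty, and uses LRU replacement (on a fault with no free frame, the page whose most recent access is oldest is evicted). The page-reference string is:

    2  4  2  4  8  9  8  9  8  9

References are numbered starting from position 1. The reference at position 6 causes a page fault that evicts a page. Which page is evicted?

2

pos 1: 2: fault, frames {2}
pos 2: 4: fault, frames {2,4}
pos 3: 2: hit
pos 4: 4: hit
pos 5: 8: fault, frames {2,4,8}
pos 6: 9: fault, evict 2, frames {4,8,9}
At position 6, page 2 is evicted.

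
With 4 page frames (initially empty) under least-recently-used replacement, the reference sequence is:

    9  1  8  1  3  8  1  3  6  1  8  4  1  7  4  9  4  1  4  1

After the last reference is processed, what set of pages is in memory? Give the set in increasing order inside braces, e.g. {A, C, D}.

{1, 4, 7, 9}

9: miss, frames [9]
1: miss, frames [9, 1]
8: miss, frames [9, 1, 8]
1: hit
3: miss, frames [9, 8, 1, 3]
8: hit
1: hit
3: hit
6: miss, evict 9, frames [8, 1, 3, 6]
1: hit
8: hit
4: miss, evict 3, frames [6, 1, 8, 4]
1: hit
7: miss, evict 6, frames [8, 4, 1, 7]
4: hit
9: miss, evict 8, frames [1, 7, 4, 9]
4: hit
1: hit
4: hit
1: hit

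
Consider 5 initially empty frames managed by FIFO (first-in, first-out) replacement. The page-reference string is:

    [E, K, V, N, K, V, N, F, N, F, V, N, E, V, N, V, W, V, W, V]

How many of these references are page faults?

6

E -> fault, frames {E}
K -> fault, frames {E,K}
V -> fault, frames {E,K,V}
N -> fault, frames {E,K,V,N}
K -> hit
V -> hit
N -> hit
F -> fault, frames {E,K,V,N,F}
N -> hit
F -> hit
V -> hit
N -> hit
E -> hit
V -> hit
N -> hit
V -> hit
W -> fault, evict E, frames {K,V,N,F,W}
V -> hit
W -> hit
V -> hit
Page faults: 6.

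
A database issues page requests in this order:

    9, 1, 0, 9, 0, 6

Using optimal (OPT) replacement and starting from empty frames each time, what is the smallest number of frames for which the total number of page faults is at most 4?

f=1: 6 faults
f=2: 4 faults
f=3: 4 faults
f=4: 4 faults
Smallest f with faults ≤ 4 is 2.

2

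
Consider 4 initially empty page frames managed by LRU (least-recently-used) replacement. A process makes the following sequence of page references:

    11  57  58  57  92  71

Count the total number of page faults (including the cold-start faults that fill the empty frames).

5

11 → miss, frames [11]
57 → miss, frames [11, 57]
58 → miss, frames [11, 57, 58]
57 → hit
92 → miss, frames [11, 58, 57, 92]
71 → miss, evict 11, frames [58, 57, 92, 71]
Page faults: 5.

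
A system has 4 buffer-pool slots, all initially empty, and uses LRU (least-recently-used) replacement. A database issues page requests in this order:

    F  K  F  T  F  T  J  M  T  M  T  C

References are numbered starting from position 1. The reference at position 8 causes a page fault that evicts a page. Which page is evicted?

pos 1: F: miss, frames {F}
pos 2: K: miss, frames {F,K}
pos 3: F: hit
pos 4: T: miss, frames {K,F,T}
pos 5: F: hit
pos 6: T: hit
pos 7: J: miss, frames {K,F,T,J}
pos 8: M: miss, evict K, frames {F,T,J,M}
At position 8, page K is evicted.

K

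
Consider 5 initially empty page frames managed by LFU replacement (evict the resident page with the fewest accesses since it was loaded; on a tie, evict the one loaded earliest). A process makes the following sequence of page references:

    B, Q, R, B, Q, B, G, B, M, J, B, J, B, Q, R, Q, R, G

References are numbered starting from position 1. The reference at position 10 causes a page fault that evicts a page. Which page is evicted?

pos 1: B: fault, frames (B)
pos 2: Q: fault, frames (B Q)
pos 3: R: fault, frames (B Q R)
pos 4: B: hit
pos 5: Q: hit
pos 6: B: hit
pos 7: G: fault, frames (B Q R G)
pos 8: B: hit
pos 9: M: fault, frames (B Q R G M)
pos 10: J: fault, evict R, frames (B Q G M J)
At position 10, page R is evicted.

R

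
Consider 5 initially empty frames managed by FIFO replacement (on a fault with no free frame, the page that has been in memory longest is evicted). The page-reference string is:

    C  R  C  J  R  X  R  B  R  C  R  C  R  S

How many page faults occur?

6

C → fault, frames [C]
R → fault, frames [C, R]
C → hit
J → fault, frames [C, R, J]
R → hit
X → fault, frames [C, R, J, X]
R → hit
B → fault, frames [C, R, J, X, B]
R → hit
C → hit
R → hit
C → hit
R → hit
S → fault, evict C, frames [R, J, X, B, S]
Page faults: 6.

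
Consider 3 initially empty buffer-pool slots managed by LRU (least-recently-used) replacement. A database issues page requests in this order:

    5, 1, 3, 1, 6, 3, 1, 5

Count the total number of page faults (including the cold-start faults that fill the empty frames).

5 → miss, frames [5]
1 → miss, frames [5, 1]
3 → miss, frames [5, 1, 3]
1 → hit
6 → miss, evict 5, frames [3, 1, 6]
3 → hit
1 → hit
5 → miss, evict 6, frames [3, 1, 5]
Page faults: 5.

5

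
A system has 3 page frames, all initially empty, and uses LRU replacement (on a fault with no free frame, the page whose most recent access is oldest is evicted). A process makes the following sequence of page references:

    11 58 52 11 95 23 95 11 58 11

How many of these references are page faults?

11 → miss, frames {11}
58 → miss, frames {11,58}
52 → miss, frames {11,58,52}
11 → hit
95 → miss, evict 58, frames {52,11,95}
23 → miss, evict 52, frames {11,95,23}
95 → hit
11 → hit
58 → miss, evict 23, frames {95,11,58}
11 → hit
Page faults: 6.

6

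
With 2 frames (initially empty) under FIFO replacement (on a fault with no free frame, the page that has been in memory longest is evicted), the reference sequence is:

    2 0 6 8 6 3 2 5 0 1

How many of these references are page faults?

2 → fault, frames (2)
0 → fault, frames (2 0)
6 → fault, evict 2, frames (0 6)
8 → fault, evict 0, frames (6 8)
6 → hit
3 → fault, evict 6, frames (8 3)
2 → fault, evict 8, frames (3 2)
5 → fault, evict 3, frames (2 5)
0 → fault, evict 2, frames (5 0)
1 → fault, evict 5, frames (0 1)
Page faults: 9.

9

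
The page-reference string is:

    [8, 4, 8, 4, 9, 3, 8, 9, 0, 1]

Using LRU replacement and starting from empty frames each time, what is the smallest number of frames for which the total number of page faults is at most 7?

f=1: 10 faults
f=2: 8 faults
f=3: 7 faults
f=4: 6 faults
f=5: 6 faults
f=6: 6 faults
Smallest f with faults ≤ 7 is 3.

3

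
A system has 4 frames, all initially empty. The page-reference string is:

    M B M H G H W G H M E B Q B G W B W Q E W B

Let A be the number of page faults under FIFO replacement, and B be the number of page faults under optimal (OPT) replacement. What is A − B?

4

Under FIFO: F F . F F . F . . F F F F . F F . . . F . F → 13 faults.
Under OPT: F F . F F . F . . . F F F . . . . . . F . . → 9 faults.
A − B = 13 − 9 = 4.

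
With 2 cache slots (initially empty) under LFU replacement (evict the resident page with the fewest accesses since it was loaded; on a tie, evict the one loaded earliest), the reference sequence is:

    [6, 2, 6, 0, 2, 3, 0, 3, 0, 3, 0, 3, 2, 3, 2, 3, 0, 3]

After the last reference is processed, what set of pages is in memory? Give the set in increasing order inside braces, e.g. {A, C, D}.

{3, 6}

6 → fault, frames (6)
2 → fault, frames (6 2)
6 → hit
0 → fault, evict 2, frames (6 0)
2 → fault, evict 0, frames (6 2)
3 → fault, evict 2, frames (6 3)
0 → fault, evict 3, frames (6 0)
3 → fault, evict 0, frames (6 3)
0 → fault, evict 3, frames (6 0)
3 → fault, evict 0, frames (6 3)
0 → fault, evict 3, frames (6 0)
3 → fault, evict 0, frames (6 3)
2 → fault, evict 3, frames (6 2)
3 → fault, evict 2, frames (6 3)
2 → fault, evict 3, frames (6 2)
3 → fault, evict 2, frames (6 3)
0 → fault, evict 3, frames (6 0)
3 → fault, evict 0, frames (6 3)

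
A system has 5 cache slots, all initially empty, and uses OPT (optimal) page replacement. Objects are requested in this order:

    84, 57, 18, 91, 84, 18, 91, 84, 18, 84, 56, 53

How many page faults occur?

6

84: miss, frames (84)
57: miss, frames (84 57)
18: miss, frames (84 57 18)
91: miss, frames (84 57 18 91)
84: hit
18: hit
91: hit
84: hit
18: hit
84: hit
56: miss, frames (84 57 18 91 56)
53: miss, evict 56, frames (84 57 18 91 53)
Page faults: 6.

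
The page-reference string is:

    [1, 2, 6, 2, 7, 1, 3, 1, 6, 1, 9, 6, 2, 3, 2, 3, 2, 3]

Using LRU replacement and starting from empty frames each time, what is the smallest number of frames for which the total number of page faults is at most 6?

6

f=1: 18 faults
f=2: 11 faults
f=3: 10 faults
f=4: 9 faults
f=5: 7 faults
f=6: 6 faults
Smallest f with faults ≤ 6 is 6.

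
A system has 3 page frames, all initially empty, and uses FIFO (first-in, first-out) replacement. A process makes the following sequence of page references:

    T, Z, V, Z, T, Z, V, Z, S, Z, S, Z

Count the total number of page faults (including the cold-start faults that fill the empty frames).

4

T -> fault, frames (T)
Z -> fault, frames (T Z)
V -> fault, frames (T Z V)
Z -> hit
T -> hit
Z -> hit
V -> hit
Z -> hit
S -> fault, evict T, frames (Z V S)
Z -> hit
S -> hit
Z -> hit
Page faults: 4.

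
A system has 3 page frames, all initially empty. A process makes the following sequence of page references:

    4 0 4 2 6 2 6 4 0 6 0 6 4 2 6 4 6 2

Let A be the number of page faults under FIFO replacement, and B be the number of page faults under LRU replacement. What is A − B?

3

Under FIFO: F F . F F . . F F . . . . F F F . . → 9 faults.
Under LRU: F F . F F . . . F . . . . F . . . . → 6 faults.
A − B = 9 − 6 = 3.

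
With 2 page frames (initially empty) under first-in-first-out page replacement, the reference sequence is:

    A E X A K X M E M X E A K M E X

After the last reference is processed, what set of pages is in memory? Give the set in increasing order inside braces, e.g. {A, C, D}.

A -> miss, frames [A]
E -> miss, frames [A, E]
X -> miss, evict A, frames [E, X]
A -> miss, evict E, frames [X, A]
K -> miss, evict X, frames [A, K]
X -> miss, evict A, frames [K, X]
M -> miss, evict K, frames [X, M]
E -> miss, evict X, frames [M, E]
M -> hit
X -> miss, evict M, frames [E, X]
E -> hit
A -> miss, evict E, frames [X, A]
K -> miss, evict X, frames [A, K]
M -> miss, evict A, frames [K, M]
E -> miss, evict K, frames [M, E]
X -> miss, evict M, frames [E, X]

{E, X}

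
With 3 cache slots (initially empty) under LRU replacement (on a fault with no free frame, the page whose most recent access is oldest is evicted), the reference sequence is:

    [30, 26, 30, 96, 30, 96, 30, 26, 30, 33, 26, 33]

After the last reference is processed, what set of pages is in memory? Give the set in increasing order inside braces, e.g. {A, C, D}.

{26, 30, 33}

30 -> miss, frames (30)
26 -> miss, frames (30 26)
30 -> hit
96 -> miss, frames (26 30 96)
30 -> hit
96 -> hit
30 -> hit
26 -> hit
30 -> hit
33 -> miss, evict 96, frames (26 30 33)
26 -> hit
33 -> hit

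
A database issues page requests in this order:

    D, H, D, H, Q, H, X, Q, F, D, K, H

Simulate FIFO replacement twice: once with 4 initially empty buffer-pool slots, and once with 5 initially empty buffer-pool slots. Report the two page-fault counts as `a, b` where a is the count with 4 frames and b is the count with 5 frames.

8, 6

4 frames: F F . . F . F . F F F F → 8 faults.
5 frames: F F . . F . F . F . F . → 6 faults.
6 < 8: adding a frame reduced faults, as is typical.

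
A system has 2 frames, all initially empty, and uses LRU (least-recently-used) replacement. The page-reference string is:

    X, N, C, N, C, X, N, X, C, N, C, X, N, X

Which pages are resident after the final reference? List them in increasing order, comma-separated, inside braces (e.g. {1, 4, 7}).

X: fault, frames [X]
N: fault, frames [X, N]
C: fault, evict X, frames [N, C]
N: hit
C: hit
X: fault, evict N, frames [C, X]
N: fault, evict C, frames [X, N]
X: hit
C: fault, evict N, frames [X, C]
N: fault, evict X, frames [C, N]
C: hit
X: fault, evict N, frames [C, X]
N: fault, evict C, frames [X, N]
X: hit

{N, X}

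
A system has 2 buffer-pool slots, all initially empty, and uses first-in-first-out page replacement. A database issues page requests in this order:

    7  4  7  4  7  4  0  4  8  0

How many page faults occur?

4

7 → miss, frames {7}
4 → miss, frames {7,4}
7 → hit
4 → hit
7 → hit
4 → hit
0 → miss, evict 7, frames {4,0}
4 → hit
8 → miss, evict 4, frames {0,8}
0 → hit
Page faults: 4.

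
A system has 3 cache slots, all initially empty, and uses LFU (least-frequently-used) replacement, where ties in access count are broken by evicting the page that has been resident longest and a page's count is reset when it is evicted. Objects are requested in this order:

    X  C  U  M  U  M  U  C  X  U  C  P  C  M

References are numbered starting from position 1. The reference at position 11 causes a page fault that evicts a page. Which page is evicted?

X

pos 1: X → miss, frames (X)
pos 2: C → miss, frames (X C)
pos 3: U → miss, frames (X C U)
pos 4: M → miss, evict X, frames (C U M)
pos 5: U → hit
pos 6: M → hit
pos 7: U → hit
pos 8: C → hit
pos 9: X → miss, evict C, frames (U M X)
pos 10: U → hit
pos 11: C → miss, evict X, frames (U M C)
At position 11, page X is evicted.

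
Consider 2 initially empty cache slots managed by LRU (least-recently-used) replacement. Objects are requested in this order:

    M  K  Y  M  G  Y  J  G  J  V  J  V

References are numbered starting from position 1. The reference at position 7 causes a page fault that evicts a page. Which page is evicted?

G

pos 1: M: fault, frames {M}
pos 2: K: fault, frames {M,K}
pos 3: Y: fault, evict M, frames {K,Y}
pos 4: M: fault, evict K, frames {Y,M}
pos 5: G: fault, evict Y, frames {M,G}
pos 6: Y: fault, evict M, frames {G,Y}
pos 7: J: fault, evict G, frames {Y,J}
At position 7, page G is evicted.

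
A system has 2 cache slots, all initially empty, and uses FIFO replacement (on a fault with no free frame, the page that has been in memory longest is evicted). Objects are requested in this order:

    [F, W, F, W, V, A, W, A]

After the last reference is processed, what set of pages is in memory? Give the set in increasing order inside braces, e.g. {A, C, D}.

F → fault, frames (F)
W → fault, frames (F W)
F → hit
W → hit
V → fault, evict F, frames (W V)
A → fault, evict W, frames (V A)
W → fault, evict V, frames (A W)
A → hit

{A, W}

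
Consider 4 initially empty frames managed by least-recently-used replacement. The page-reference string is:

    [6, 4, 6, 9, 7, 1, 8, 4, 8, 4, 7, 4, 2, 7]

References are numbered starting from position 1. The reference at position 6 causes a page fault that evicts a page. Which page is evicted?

pos 1: 6 -> fault, frames [6]
pos 2: 4 -> fault, frames [6, 4]
pos 3: 6 -> hit
pos 4: 9 -> fault, frames [4, 6, 9]
pos 5: 7 -> fault, frames [4, 6, 9, 7]
pos 6: 1 -> fault, evict 4, frames [6, 9, 7, 1]
At position 6, page 4 is evicted.

4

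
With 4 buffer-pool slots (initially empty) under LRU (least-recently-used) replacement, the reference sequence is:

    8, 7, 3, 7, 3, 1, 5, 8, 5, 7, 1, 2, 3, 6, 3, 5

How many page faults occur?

11

8: miss, frames [8]
7: miss, frames [8, 7]
3: miss, frames [8, 7, 3]
7: hit
3: hit
1: miss, frames [8, 7, 3, 1]
5: miss, evict 8, frames [7, 3, 1, 5]
8: miss, evict 7, frames [3, 1, 5, 8]
5: hit
7: miss, evict 3, frames [1, 8, 5, 7]
1: hit
2: miss, evict 8, frames [5, 7, 1, 2]
3: miss, evict 5, frames [7, 1, 2, 3]
6: miss, evict 7, frames [1, 2, 3, 6]
3: hit
5: miss, evict 1, frames [2, 6, 3, 5]
Page faults: 11.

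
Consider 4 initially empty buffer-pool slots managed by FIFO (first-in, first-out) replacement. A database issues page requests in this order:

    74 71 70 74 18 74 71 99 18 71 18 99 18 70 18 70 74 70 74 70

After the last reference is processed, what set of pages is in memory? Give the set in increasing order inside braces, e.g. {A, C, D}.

{18, 70, 74, 99}

74 -> miss, frames (74)
71 -> miss, frames (74 71)
70 -> miss, frames (74 71 70)
74 -> hit
18 -> miss, frames (74 71 70 18)
74 -> hit
71 -> hit
99 -> miss, evict 74, frames (71 70 18 99)
18 -> hit
71 -> hit
18 -> hit
99 -> hit
18 -> hit
70 -> hit
18 -> hit
70 -> hit
74 -> miss, evict 71, frames (70 18 99 74)
70 -> hit
74 -> hit
70 -> hit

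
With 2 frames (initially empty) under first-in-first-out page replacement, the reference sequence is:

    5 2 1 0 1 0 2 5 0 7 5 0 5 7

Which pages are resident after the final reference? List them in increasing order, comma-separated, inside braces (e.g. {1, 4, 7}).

{0, 7}

5 → fault, frames {5}
2 → fault, frames {5,2}
1 → fault, evict 5, frames {2,1}
0 → fault, evict 2, frames {1,0}
1 → hit
0 → hit
2 → fault, evict 1, frames {0,2}
5 → fault, evict 0, frames {2,5}
0 → fault, evict 2, frames {5,0}
7 → fault, evict 5, frames {0,7}
5 → fault, evict 0, frames {7,5}
0 → fault, evict 7, frames {5,0}
5 → hit
7 → fault, evict 5, frames {0,7}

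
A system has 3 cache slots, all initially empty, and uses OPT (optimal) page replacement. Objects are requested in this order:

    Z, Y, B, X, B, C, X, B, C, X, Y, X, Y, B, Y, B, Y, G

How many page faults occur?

Z -> fault, frames {Z}
Y -> fault, frames {Z,Y}
B -> fault, frames {Z,Y,B}
X -> fault, evict Z, frames {Y,B,X}
B -> hit
C -> fault, evict Y, frames {B,X,C}
X -> hit
B -> hit
C -> hit
X -> hit
Y -> fault, evict C, frames {B,X,Y}
X -> hit
Y -> hit
B -> hit
Y -> hit
B -> hit
Y -> hit
G -> fault, evict Y, frames {B,X,G}
Page faults: 7.

7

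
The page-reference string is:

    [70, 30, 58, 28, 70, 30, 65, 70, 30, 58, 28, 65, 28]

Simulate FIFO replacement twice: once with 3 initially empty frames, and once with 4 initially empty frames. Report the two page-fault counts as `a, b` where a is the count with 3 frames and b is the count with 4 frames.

3 frames: F F F F F F F . . F F . . → 9 faults.
4 frames: F F F F . . F F F F F F . → 10 faults.
10 > 9: adding a frame increased faults — Belady's anomaly.

9, 10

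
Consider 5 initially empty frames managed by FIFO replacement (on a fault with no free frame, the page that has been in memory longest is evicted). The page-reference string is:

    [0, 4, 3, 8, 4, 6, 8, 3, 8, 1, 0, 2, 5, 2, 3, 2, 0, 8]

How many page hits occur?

0: fault, frames [0]
4: fault, frames [0, 4]
3: fault, frames [0, 4, 3]
8: fault, frames [0, 4, 3, 8]
4: hit
6: fault, frames [0, 4, 3, 8, 6]
8: hit
3: hit
8: hit
1: fault, evict 0, frames [4, 3, 8, 6, 1]
0: fault, evict 4, frames [3, 8, 6, 1, 0]
2: fault, evict 3, frames [8, 6, 1, 0, 2]
5: fault, evict 8, frames [6, 1, 0, 2, 5]
2: hit
3: fault, evict 6, frames [1, 0, 2, 5, 3]
2: hit
0: hit
8: fault, evict 1, frames [0, 2, 5, 3, 8]
Hits: 7.

7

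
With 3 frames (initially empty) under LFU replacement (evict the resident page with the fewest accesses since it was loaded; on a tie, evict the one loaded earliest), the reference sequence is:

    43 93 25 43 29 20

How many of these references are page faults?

43: fault, frames [43]
93: fault, frames [43, 93]
25: fault, frames [43, 93, 25]
43: hit
29: fault, evict 93, frames [43, 25, 29]
20: fault, evict 25, frames [43, 29, 20]
Page faults: 5.

5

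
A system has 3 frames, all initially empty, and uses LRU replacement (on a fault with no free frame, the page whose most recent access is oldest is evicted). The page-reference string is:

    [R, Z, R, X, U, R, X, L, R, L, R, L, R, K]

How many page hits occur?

R -> miss, frames {R}
Z -> miss, frames {R,Z}
R -> hit
X -> miss, frames {Z,R,X}
U -> miss, evict Z, frames {R,X,U}
R -> hit
X -> hit
L -> miss, evict U, frames {R,X,L}
R -> hit
L -> hit
R -> hit
L -> hit
R -> hit
K -> miss, evict X, frames {L,R,K}
Hits: 8.

8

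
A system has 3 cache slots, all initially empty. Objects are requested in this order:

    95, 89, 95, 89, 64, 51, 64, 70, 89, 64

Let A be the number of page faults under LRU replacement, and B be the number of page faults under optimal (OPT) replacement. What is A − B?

1

Under LRU: F F . . F F . F F . → 6 faults.
Under OPT: F F . . F F . F . . → 5 faults.
A − B = 6 − 5 = 1.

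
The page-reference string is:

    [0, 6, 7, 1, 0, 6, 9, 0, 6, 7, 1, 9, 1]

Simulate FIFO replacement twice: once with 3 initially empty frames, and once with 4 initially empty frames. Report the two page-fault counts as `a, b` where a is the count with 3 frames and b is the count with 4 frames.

3 frames: F F F F F F F . . F F . . → 9 faults.
4 frames: F F F F . . F F F F F F . → 10 faults.
10 > 9: adding a frame increased faults — Belady's anomaly.

9, 10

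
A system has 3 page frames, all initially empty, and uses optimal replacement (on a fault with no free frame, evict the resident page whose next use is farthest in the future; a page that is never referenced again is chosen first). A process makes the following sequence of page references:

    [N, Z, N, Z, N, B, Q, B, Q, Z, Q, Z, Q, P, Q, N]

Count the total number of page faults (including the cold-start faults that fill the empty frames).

6

N → fault, frames {N}
Z → fault, frames {N,Z}
N → hit
Z → hit
N → hit
B → fault, frames {N,Z,B}
Q → fault, evict N, frames {Z,B,Q}
B → hit
Q → hit
Z → hit
Q → hit
Z → hit
Q → hit
P → fault, evict B, frames {Z,Q,P}
Q → hit
N → fault, evict P, frames {Z,Q,N}
Page faults: 6.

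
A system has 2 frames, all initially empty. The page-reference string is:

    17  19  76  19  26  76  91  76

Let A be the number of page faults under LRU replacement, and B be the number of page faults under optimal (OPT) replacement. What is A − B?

1

Under LRU: F F F . F F F . → 6 faults.
Under OPT: F F F . F . F . → 5 faults.
A − B = 6 − 5 = 1.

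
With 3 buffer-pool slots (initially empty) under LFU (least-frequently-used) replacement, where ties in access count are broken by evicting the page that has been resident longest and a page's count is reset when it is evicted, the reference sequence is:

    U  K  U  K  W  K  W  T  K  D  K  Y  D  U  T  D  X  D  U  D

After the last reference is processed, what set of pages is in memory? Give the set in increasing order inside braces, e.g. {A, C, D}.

{D, K, W}

U → fault, frames (U)
K → fault, frames (U K)
U → hit
K → hit
W → fault, frames (U K W)
K → hit
W → hit
T → fault, evict U, frames (K W T)
K → hit
D → fault, evict T, frames (K W D)
K → hit
Y → fault, evict D, frames (K W Y)
D → fault, evict Y, frames (K W D)
U → fault, evict D, frames (K W U)
T → fault, evict U, frames (K W T)
D → fault, evict T, frames (K W D)
X → fault, evict D, frames (K W X)
D → fault, evict X, frames (K W D)
U → fault, evict D, frames (K W U)
D → fault, evict U, frames (K W D)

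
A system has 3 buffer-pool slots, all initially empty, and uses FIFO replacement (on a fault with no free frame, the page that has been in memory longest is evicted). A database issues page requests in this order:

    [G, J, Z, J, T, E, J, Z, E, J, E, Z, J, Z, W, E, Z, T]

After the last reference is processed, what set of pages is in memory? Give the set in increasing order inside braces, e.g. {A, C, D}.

{E, T, W}

G → miss, frames (G)
J → miss, frames (G J)
Z → miss, frames (G J Z)
J → hit
T → miss, evict G, frames (J Z T)
E → miss, evict J, frames (Z T E)
J → miss, evict Z, frames (T E J)
Z → miss, evict T, frames (E J Z)
E → hit
J → hit
E → hit
Z → hit
J → hit
Z → hit
W → miss, evict E, frames (J Z W)
E → miss, evict J, frames (Z W E)
Z → hit
T → miss, evict Z, frames (W E T)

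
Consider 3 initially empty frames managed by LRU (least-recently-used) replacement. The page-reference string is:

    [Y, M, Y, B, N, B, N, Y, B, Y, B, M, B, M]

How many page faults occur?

Y: fault, frames {Y}
M: fault, frames {Y,M}
Y: hit
B: fault, frames {M,Y,B}
N: fault, evict M, frames {Y,B,N}
B: hit
N: hit
Y: hit
B: hit
Y: hit
B: hit
M: fault, evict N, frames {Y,B,M}
B: hit
M: hit
Page faults: 5.

5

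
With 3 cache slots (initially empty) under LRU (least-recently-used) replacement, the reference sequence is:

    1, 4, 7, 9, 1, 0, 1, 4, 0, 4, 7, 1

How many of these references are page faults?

9

1 → miss, frames [1]
4 → miss, frames [1, 4]
7 → miss, frames [1, 4, 7]
9 → miss, evict 1, frames [4, 7, 9]
1 → miss, evict 4, frames [7, 9, 1]
0 → miss, evict 7, frames [9, 1, 0]
1 → hit
4 → miss, evict 9, frames [0, 1, 4]
0 → hit
4 → hit
7 → miss, evict 1, frames [0, 4, 7]
1 → miss, evict 0, frames [4, 7, 1]
Page faults: 9.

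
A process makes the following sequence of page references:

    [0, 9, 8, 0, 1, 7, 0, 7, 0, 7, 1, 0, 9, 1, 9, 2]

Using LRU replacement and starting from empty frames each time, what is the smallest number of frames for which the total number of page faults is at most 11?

3

f=1: 16 faults
f=2: 12 faults
f=3: 7 faults
f=4: 7 faults
f=5: 6 faults
f=6: 6 faults
Smallest f with faults ≤ 11 is 3.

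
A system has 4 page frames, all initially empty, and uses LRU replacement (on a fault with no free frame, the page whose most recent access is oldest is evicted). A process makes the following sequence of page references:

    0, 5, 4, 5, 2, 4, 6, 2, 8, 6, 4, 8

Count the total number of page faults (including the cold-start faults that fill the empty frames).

6

0 -> miss, frames (0)
5 -> miss, frames (0 5)
4 -> miss, frames (0 5 4)
5 -> hit
2 -> miss, frames (0 4 5 2)
4 -> hit
6 -> miss, evict 0, frames (5 2 4 6)
2 -> hit
8 -> miss, evict 5, frames (4 6 2 8)
6 -> hit
4 -> hit
8 -> hit
Page faults: 6.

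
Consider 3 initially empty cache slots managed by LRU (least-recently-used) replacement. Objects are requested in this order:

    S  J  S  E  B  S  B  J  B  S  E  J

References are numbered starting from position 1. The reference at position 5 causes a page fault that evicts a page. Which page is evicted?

pos 1: S -> miss, frames [S]
pos 2: J -> miss, frames [S, J]
pos 3: S -> hit
pos 4: E -> miss, frames [J, S, E]
pos 5: B -> miss, evict J, frames [S, E, B]
At position 5, page J is evicted.

J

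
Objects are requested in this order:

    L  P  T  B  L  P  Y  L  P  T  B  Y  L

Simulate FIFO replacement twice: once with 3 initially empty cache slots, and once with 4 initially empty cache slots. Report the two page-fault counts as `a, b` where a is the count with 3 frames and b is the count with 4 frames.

3 frames: F F F F F F F . . F F . F → 10 faults.
4 frames: F F F F . . F F F F F F F → 11 faults.
11 > 10: adding a frame increased faults — Belady's anomaly.

10, 11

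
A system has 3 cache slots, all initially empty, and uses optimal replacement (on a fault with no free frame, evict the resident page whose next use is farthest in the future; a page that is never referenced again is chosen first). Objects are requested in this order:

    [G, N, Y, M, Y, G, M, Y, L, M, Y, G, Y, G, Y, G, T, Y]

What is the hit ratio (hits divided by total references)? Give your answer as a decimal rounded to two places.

G -> miss, frames {G}
N -> miss, frames {G,N}
Y -> miss, frames {G,N,Y}
M -> miss, evict N, frames {G,Y,M}
Y -> hit
G -> hit
M -> hit
Y -> hit
L -> miss, evict G, frames {Y,M,L}
M -> hit
Y -> hit
G -> miss, evict L, frames {Y,M,G}
Y -> hit
G -> hit
Y -> hit
G -> hit
T -> miss, evict G, frames {Y,M,T}
Y -> hit
Hits: 11 of 18 references → 11/18 = 0.6111.

0.61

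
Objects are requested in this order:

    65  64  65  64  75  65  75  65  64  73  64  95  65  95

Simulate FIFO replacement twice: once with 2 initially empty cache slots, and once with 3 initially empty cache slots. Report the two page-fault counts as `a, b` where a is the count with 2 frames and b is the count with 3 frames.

8, 6

2 frames: F F . . F F . . F F . F F . → 8 faults.
3 frames: F F . . F . . . . F . F F . → 6 faults.
6 < 8: adding a frame reduced faults, as is typical.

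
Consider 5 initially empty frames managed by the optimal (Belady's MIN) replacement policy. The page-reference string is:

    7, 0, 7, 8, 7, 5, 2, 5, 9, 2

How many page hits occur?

4

7 → fault, frames (7)
0 → fault, frames (7 0)
7 → hit
8 → fault, frames (7 0 8)
7 → hit
5 → fault, frames (7 0 8 5)
2 → fault, frames (7 0 8 5 2)
5 → hit
9 → fault, evict 5, frames (7 0 8 2 9)
2 → hit
Hits: 4.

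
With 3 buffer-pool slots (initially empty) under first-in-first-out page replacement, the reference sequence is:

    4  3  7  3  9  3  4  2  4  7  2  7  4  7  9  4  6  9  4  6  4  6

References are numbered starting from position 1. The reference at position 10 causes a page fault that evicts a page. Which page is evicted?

pos 1: 4 -> miss, frames [4]
pos 2: 3 -> miss, frames [4, 3]
pos 3: 7 -> miss, frames [4, 3, 7]
pos 4: 3 -> hit
pos 5: 9 -> miss, evict 4, frames [3, 7, 9]
pos 6: 3 -> hit
pos 7: 4 -> miss, evict 3, frames [7, 9, 4]
pos 8: 2 -> miss, evict 7, frames [9, 4, 2]
pos 9: 4 -> hit
pos 10: 7 -> miss, evict 9, frames [4, 2, 7]
At position 10, page 9 is evicted.

9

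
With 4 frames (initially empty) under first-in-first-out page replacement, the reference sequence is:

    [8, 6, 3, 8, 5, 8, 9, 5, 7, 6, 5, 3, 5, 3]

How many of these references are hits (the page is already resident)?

8 → miss, frames [8]
6 → miss, frames [8, 6]
3 → miss, frames [8, 6, 3]
8 → hit
5 → miss, frames [8, 6, 3, 5]
8 → hit
9 → miss, evict 8, frames [6, 3, 5, 9]
5 → hit
7 → miss, evict 6, frames [3, 5, 9, 7]
6 → miss, evict 3, frames [5, 9, 7, 6]
5 → hit
3 → miss, evict 5, frames [9, 7, 6, 3]
5 → miss, evict 9, frames [7, 6, 3, 5]
3 → hit
Hits: 5.

5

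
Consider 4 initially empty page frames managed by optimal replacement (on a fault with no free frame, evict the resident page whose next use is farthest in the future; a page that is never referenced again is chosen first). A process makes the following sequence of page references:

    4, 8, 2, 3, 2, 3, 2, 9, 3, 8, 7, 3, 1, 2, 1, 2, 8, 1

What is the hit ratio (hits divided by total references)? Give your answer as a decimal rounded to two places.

0.61

4 → miss, frames (4)
8 → miss, frames (4 8)
2 → miss, frames (4 8 2)
3 → miss, frames (4 8 2 3)
2 → hit
3 → hit
2 → hit
9 → miss, evict 4, frames (8 2 3 9)
3 → hit
8 → hit
7 → miss, evict 9, frames (8 2 3 7)
3 → hit
1 → miss, evict 7, frames (8 2 3 1)
2 → hit
1 → hit
2 → hit
8 → hit
1 → hit
Hits: 11 of 18 references → 11/18 = 0.6111.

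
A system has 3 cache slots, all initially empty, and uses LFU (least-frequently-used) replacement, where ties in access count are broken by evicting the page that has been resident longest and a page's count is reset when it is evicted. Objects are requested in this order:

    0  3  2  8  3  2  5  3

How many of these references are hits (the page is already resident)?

0: miss, frames {0}
3: miss, frames {0,3}
2: miss, frames {0,3,2}
8: miss, evict 0, frames {3,2,8}
3: hit
2: hit
5: miss, evict 8, frames {3,2,5}
3: hit
Hits: 3.

3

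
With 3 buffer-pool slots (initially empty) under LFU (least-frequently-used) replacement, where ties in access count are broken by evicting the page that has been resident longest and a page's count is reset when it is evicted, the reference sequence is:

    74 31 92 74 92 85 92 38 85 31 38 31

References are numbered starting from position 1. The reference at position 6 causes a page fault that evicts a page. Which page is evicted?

pos 1: 74 → miss, frames (74)
pos 2: 31 → miss, frames (74 31)
pos 3: 92 → miss, frames (74 31 92)
pos 4: 74 → hit
pos 5: 92 → hit
pos 6: 85 → miss, evict 31, frames (74 92 85)
At position 6, page 31 is evicted.

31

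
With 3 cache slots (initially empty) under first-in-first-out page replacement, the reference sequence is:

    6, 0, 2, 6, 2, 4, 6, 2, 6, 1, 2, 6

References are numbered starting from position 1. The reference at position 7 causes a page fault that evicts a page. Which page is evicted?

0

pos 1: 6 -> fault, frames {6}
pos 2: 0 -> fault, frames {6,0}
pos 3: 2 -> fault, frames {6,0,2}
pos 4: 6 -> hit
pos 5: 2 -> hit
pos 6: 4 -> fault, evict 6, frames {0,2,4}
pos 7: 6 -> fault, evict 0, frames {2,4,6}
At position 7, page 0 is evicted.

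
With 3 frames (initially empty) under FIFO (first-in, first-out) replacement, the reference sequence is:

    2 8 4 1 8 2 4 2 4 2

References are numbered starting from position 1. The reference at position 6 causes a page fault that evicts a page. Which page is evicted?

pos 1: 2 → miss, frames {2}
pos 2: 8 → miss, frames {2,8}
pos 3: 4 → miss, frames {2,8,4}
pos 4: 1 → miss, evict 2, frames {8,4,1}
pos 5: 8 → hit
pos 6: 2 → miss, evict 8, frames {4,1,2}
At position 6, page 8 is evicted.

8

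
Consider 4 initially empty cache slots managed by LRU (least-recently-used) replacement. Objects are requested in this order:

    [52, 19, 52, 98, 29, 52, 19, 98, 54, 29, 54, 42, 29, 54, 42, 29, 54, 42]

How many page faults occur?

7

52 -> miss, frames [52]
19 -> miss, frames [52, 19]
52 -> hit
98 -> miss, frames [19, 52, 98]
29 -> miss, frames [19, 52, 98, 29]
52 -> hit
19 -> hit
98 -> hit
54 -> miss, evict 29, frames [52, 19, 98, 54]
29 -> miss, evict 52, frames [19, 98, 54, 29]
54 -> hit
42 -> miss, evict 19, frames [98, 29, 54, 42]
29 -> hit
54 -> hit
42 -> hit
29 -> hit
54 -> hit
42 -> hit
Page faults: 7.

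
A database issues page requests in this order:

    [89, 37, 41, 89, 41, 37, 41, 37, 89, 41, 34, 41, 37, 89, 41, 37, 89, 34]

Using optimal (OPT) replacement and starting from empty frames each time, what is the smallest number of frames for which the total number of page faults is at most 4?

4

f=1: 18 faults
f=2: 10 faults
f=3: 6 faults
f=4: 4 faults
Smallest f with faults ≤ 4 is 4.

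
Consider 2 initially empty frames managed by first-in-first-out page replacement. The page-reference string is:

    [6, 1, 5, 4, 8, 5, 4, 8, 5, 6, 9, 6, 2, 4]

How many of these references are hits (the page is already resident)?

1

6 -> fault, frames (6)
1 -> fault, frames (6 1)
5 -> fault, evict 6, frames (1 5)
4 -> fault, evict 1, frames (5 4)
8 -> fault, evict 5, frames (4 8)
5 -> fault, evict 4, frames (8 5)
4 -> fault, evict 8, frames (5 4)
8 -> fault, evict 5, frames (4 8)
5 -> fault, evict 4, frames (8 5)
6 -> fault, evict 8, frames (5 6)
9 -> fault, evict 5, frames (6 9)
6 -> hit
2 -> fault, evict 6, frames (9 2)
4 -> fault, evict 9, frames (2 4)
Hits: 1.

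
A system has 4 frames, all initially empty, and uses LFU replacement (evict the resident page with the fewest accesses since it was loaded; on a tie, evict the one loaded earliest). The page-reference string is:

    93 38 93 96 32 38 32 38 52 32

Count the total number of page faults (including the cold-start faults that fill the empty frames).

5

93 → fault, frames {93}
38 → fault, frames {93,38}
93 → hit
96 → fault, frames {93,38,96}
32 → fault, frames {93,38,96,32}
38 → hit
32 → hit
38 → hit
52 → fault, evict 96, frames {93,38,32,52}
32 → hit
Page faults: 5.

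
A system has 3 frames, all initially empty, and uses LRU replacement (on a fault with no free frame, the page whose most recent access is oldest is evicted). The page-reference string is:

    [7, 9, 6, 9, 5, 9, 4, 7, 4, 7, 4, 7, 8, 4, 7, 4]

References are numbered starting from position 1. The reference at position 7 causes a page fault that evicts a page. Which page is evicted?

6

pos 1: 7 → fault, frames [7]
pos 2: 9 → fault, frames [7, 9]
pos 3: 6 → fault, frames [7, 9, 6]
pos 4: 9 → hit
pos 5: 5 → fault, evict 7, frames [6, 9, 5]
pos 6: 9 → hit
pos 7: 4 → fault, evict 6, frames [5, 9, 4]
At position 7, page 6 is evicted.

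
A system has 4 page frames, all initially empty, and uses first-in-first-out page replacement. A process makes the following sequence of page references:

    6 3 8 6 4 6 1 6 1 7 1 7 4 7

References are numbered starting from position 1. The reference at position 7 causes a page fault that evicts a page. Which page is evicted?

pos 1: 6 → miss, frames [6]
pos 2: 3 → miss, frames [6, 3]
pos 3: 8 → miss, frames [6, 3, 8]
pos 4: 6 → hit
pos 5: 4 → miss, frames [6, 3, 8, 4]
pos 6: 6 → hit
pos 7: 1 → miss, evict 6, frames [3, 8, 4, 1]
At position 7, page 6 is evicted.

6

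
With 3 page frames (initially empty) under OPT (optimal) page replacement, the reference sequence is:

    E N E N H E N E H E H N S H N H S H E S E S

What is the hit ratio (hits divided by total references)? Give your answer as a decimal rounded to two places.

0.77

E -> miss, frames {E}
N -> miss, frames {E,N}
E -> hit
N -> hit
H -> miss, frames {E,N,H}
E -> hit
N -> hit
E -> hit
H -> hit
E -> hit
H -> hit
N -> hit
S -> miss, evict E, frames {N,H,S}
H -> hit
N -> hit
H -> hit
S -> hit
H -> hit
E -> miss, evict H, frames {N,S,E}
S -> hit
E -> hit
S -> hit
Hits: 17 of 22 references → 17/22 = 0.7727.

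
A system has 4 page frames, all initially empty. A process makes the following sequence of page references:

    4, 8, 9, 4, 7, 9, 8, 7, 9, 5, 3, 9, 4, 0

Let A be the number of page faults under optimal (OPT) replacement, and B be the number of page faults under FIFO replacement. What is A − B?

Under OPT: F F F . F . . . . F F . . F → 7 faults.
Under FIFO: F F F . F . . . . F F . F F → 8 faults.
A − B = 7 − 8 = -1.

-1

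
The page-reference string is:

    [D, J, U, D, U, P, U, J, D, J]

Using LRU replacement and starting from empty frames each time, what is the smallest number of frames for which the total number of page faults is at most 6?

f=1: 10 faults
f=2: 7 faults
f=3: 6 faults
f=4: 4 faults
Smallest f with faults ≤ 6 is 3.

3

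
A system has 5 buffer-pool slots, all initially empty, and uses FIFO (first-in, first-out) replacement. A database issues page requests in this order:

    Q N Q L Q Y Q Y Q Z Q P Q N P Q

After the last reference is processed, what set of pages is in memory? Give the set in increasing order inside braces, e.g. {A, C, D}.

Q -> fault, frames (Q)
N -> fault, frames (Q N)
Q -> hit
L -> fault, frames (Q N L)
Q -> hit
Y -> fault, frames (Q N L Y)
Q -> hit
Y -> hit
Q -> hit
Z -> fault, frames (Q N L Y Z)
Q -> hit
P -> fault, evict Q, frames (N L Y Z P)
Q -> fault, evict N, frames (L Y Z P Q)
N -> fault, evict L, frames (Y Z P Q N)
P -> hit
Q -> hit

{N, P, Q, Y, Z}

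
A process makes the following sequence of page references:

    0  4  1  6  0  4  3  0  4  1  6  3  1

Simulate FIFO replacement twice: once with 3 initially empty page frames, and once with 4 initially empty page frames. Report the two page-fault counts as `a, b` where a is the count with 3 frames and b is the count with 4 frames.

9, 10

3 frames: F F F F F F F . . F F . . → 9 faults.
4 frames: F F F F . . F F F F F F . → 10 faults.
10 > 9: adding a frame increased faults — Belady's anomaly.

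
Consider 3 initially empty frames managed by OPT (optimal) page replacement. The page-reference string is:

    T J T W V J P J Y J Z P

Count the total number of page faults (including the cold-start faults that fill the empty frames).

T: fault, frames {T}
J: fault, frames {T,J}
T: hit
W: fault, frames {T,J,W}
V: fault, evict W, frames {T,J,V}
J: hit
P: fault, evict V, frames {T,J,P}
J: hit
Y: fault, evict T, frames {J,P,Y}
J: hit
Z: fault, evict Y, frames {J,P,Z}
P: hit
Page faults: 7.

7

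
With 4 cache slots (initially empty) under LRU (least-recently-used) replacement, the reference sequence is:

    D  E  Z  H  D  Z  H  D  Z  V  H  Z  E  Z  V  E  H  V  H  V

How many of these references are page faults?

6

D -> miss, frames {D}
E -> miss, frames {D,E}
Z -> miss, frames {D,E,Z}
H -> miss, frames {D,E,Z,H}
D -> hit
Z -> hit
H -> hit
D -> hit
Z -> hit
V -> miss, evict E, frames {H,D,Z,V}
H -> hit
Z -> hit
E -> miss, evict D, frames {V,H,Z,E}
Z -> hit
V -> hit
E -> hit
H -> hit
V -> hit
H -> hit
V -> hit
Page faults: 6.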